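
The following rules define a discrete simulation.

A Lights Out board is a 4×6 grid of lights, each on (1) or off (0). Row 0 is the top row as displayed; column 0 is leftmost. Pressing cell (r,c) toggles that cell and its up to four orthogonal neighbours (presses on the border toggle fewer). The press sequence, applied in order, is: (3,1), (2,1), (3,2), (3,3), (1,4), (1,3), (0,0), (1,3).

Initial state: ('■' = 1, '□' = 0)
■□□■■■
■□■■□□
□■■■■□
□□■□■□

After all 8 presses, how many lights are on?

step 0: ■□□■■■
■□■■□□
□■■■■□
□□■□■□
step 1: ■□□■■■
■□■■□□
□□■■■□
■■□□■□
step 2: ■□□■■■
■■■■□□
■■□■■□
■□□□■□
step 3: ■□□■■■
■■■■□□
■■■■■□
■■■■■□
step 4: ■□□■■■
■■■■□□
■■■□■□
■■□□□□
step 5: ■□□■□■
■■■□■■
■■■□□□
■■□□□□
step 6: ■□□□□■
■■□■□■
■■■■□□
■■□□□□
step 7: □■□□□■
□■□■□■
■■■■□□
■■□□□□
step 8: □■□■□■
□■■□■■
■■■□□□
■■□□□□

12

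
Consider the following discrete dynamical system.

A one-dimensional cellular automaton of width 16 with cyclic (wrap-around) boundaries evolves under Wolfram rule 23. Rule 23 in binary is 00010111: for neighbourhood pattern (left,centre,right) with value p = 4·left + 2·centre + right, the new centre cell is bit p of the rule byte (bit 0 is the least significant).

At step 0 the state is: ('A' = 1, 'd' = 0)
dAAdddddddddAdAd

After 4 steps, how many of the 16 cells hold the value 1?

t=0: dAAdddddddddAdAd
t=1: AddAAAAAAAAAAdAA
t=2: dAAddddddddddddd
t=3: AddAAAAAAAAAAAAA
t=4: dAAddddddddddddd

2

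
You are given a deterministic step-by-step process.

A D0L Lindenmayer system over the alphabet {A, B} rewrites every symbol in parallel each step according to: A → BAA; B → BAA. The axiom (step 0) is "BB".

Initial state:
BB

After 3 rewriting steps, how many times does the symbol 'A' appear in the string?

36

[0] BB
[1] BAABAA
[2] BAABAABAABAABAABAA
[3] BAABAABAABAABAABAABAABAABAABAABAABAABAABAABAABAABAABAA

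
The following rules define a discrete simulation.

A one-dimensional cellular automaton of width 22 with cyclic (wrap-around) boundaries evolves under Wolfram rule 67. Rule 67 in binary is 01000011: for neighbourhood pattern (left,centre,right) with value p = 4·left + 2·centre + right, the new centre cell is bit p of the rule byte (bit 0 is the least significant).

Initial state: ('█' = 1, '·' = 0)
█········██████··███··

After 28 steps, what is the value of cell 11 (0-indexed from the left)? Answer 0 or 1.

step 0: █········██████··███··
step 1: ··███████·····█·█··█·█
step 2: ·█······█·████····█···
step 3: █··█████·····█·███··██
step 4: █·█····█·████····█·█··
step 5: ····███·····█·███····█
step 6: ·███··█·████····█·███·
step 7: █··█·█·····█·███····█·
step 8: ··█····████····█·███··
step 9: ██··███···█·███····█·█
step 10: ·█·█··█·██····█·███···
step 11: █····█···█·███····█·██
step 12: █·███··██····█·███····
step 13: ····█·█·█·███····█·███
step 14: ·███········█·███····█
step 15: ···█·███████····█·███·
step 16: ███········█·███····█·
step 17: ··█·███████····█·███··
step 18: ██········█·███····█·█
step 19: ·█·███████····█·███···
step 20: █········█·███····█·██
step 21: █·███████····█·███····
step 22: ········█·███····█·███
step 23: ·███████····█·███····█
step 24: ·······█·███····█·███·
step 25: ███████····█·███····█·
step 26: ······█·███····█·███··
step 27: ██████····█·███····█·█
step 28: ·····█·███····█·███···

0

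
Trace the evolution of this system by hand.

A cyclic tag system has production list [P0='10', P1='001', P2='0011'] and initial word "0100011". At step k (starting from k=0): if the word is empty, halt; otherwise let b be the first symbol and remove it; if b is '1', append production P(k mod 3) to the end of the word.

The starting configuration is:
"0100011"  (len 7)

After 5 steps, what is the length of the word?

5

step 0: "0100011"  (len 7)
step 1: "100011"  (len 6)
step 2: "00011001"  (len 8)
step 3: "0011001"  (len 7)
step 4: "011001"  (len 6)
step 5: "11001"  (len 5)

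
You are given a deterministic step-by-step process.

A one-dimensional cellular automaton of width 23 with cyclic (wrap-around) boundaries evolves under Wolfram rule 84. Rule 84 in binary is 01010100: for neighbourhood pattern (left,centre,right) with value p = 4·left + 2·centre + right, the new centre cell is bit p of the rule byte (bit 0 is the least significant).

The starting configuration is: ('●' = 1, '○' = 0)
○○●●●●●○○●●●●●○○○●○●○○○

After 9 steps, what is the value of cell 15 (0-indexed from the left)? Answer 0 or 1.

[0] ○○●●●●●○○●●●●●○○○●○●○○○
[1] ○○○○○○●●○○○○○●●○○●○●●○○
[2] ○○○○○○○●●○○○○○●●○●○○●●○
[3] ○○○○○○○○●●○○○○○●○●●○○●●
[4] ●○○○○○○○○●●○○○○●○○●●○○●
[5] ●●○○○○○○○○●●○○○●●○○●●○○
[6] ○●●○○○○○○○○●●○○○●●○○●●○
[7] ○○●●○○○○○○○○●●○○○●●○○●●
[8] ●○○●●○○○○○○○○●●○○○●●○○●
[9] ●●○○●●○○○○○○○○●●○○○●●○○

1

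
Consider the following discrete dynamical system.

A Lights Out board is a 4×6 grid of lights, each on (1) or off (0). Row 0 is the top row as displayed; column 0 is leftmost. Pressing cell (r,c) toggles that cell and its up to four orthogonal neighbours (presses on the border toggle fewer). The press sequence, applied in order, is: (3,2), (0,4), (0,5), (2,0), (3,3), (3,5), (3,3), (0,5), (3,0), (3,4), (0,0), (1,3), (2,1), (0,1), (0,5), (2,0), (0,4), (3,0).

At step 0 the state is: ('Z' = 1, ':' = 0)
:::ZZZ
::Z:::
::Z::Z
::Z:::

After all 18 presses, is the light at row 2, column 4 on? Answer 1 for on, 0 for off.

gen 0: :::ZZZ
::Z:::
::Z::Z
::Z:::
gen 1: :::ZZZ
::Z:::
:::::Z
:Z:Z::
gen 2: ::::::
::Z:Z:
:::::Z
:Z:Z::
gen 3: ::::ZZ
::Z:ZZ
:::::Z
:Z:Z::
gen 4: ::::ZZ
Z:Z:ZZ
ZZ:::Z
ZZ:Z::
gen 5: ::::ZZ
Z:Z:ZZ
ZZ:Z:Z
ZZZ:Z:
gen 6: ::::ZZ
Z:Z:ZZ
ZZ:Z::
ZZZ::Z
gen 7: ::::ZZ
Z:Z:ZZ
ZZ::::
ZZ:ZZZ
gen 8: ::::::
Z:Z:Z:
ZZ::::
ZZ:ZZZ
gen 9: ::::::
Z:Z:Z:
:Z::::
:::ZZZ
gen 10: ::::::
Z:Z:Z:
:Z::Z:
::::::
gen 11: ZZ::::
::Z:Z:
:Z::Z:
::::::
gen 12: ZZ:Z::
:::Z::
:Z:ZZ:
::::::
gen 13: ZZ:Z::
:Z:Z::
Z:ZZZ:
:Z::::
gen 14: ::ZZ::
:::Z::
Z:ZZZ:
:Z::::
gen 15: ::ZZZZ
:::Z:Z
Z:ZZZ:
:Z::::
gen 16: ::ZZZZ
Z::Z:Z
:ZZZZ:
ZZ::::
gen 17: ::Z:::
Z::ZZZ
:ZZZZ:
ZZ::::
gen 18: ::Z:::
Z::ZZZ
ZZZZZ:
::::::

1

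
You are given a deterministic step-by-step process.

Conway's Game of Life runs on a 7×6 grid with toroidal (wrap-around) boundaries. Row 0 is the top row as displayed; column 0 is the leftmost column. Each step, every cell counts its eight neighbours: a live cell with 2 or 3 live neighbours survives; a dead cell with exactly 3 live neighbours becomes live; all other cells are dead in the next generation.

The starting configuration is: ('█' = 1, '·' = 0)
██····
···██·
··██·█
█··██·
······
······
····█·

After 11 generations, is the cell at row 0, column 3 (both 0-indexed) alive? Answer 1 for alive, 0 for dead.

0

gen 0: ██····
···██·
··██·█
█··██·
······
······
····█·
gen 1: ···███
██·███
··█··█
··████
······
······
······
gen 2: ··██··
·█····
······
··████
···██·
······
····█·
gen 3: ··██··
··█···
··███·
··█··█
··█··█
···██·
···█··
gen 4: ··██··
·█··█·
·██·█·
·██··█
··█··█
··███·
······
gen 5: ··██··
·█··█·
····██
····██
█····█
··███·
····█·
gen 6: ··███·
··█·██
█··█··
······
█·····
···██·
····█·
gen 7: ··█···
·██··█
···███
······
······
···███
··█··█
gen 8: █·██··
███··█
█·████
····█·
····█·
···███
··█··█
gen 9: ···██·
······
··█···
······
······
···█·█
███··█
gen 10: ██████
···█··
······
······
······
·██·██
███··█
gen 11: ······
██·█·█
······
······
······
··████
······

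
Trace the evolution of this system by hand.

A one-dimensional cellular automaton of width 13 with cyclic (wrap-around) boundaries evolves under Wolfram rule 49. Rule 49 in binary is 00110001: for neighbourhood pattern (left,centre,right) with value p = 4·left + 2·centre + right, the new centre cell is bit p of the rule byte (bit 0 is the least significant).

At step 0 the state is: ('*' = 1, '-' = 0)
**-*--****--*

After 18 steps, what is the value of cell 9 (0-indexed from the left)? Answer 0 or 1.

k=0  **-*--****--*
k=1  --*-*-----*--
k=2  *--*-****--**
k=3  -*--*----*---
k=4  --*--***--***
k=5  *--*----*----
k=6  -*--***--***-
k=7  --*----*----*
k=8  *--***--***--
k=9  -*----*----*-
k=10  --***--***--*
k=11  *----*----*--
k=12  -***--***--*-
k=13  ----*----*--*
k=14  ***--***--*--
k=15  ---*----*--*-
k=16  **--***--*--*
k=17  --*----*--*--
k=18  *--***--*--**

0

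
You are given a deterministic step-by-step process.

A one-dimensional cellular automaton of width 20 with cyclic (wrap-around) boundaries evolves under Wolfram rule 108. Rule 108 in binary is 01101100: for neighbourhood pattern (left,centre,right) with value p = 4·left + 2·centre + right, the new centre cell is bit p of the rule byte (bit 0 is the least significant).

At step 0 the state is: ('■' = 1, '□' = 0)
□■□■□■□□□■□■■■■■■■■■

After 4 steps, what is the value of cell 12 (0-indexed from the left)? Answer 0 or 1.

gen 0: □■□■□■□□□■□■■■■■■■■■
gen 1: ■■■■■■□□□■■■□□□□□□□■
gen 2: □□□□□■□□□■□■□□□□□□□■
gen 3: □□□□□■□□□■■■□□□□□□□■
gen 4: □□□□□■□□□■□■□□□□□□□■

0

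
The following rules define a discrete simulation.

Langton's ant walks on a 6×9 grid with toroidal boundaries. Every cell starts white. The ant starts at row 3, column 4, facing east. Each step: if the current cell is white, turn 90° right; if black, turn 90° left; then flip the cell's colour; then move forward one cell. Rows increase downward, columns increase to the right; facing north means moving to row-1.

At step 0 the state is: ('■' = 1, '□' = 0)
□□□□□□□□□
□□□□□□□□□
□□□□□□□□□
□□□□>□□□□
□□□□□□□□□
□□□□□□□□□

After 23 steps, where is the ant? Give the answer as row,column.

1,3

step 0: □□□□□□□□□
□□□□□□□□□
□□□□□□□□□
□□□□>□□□□
□□□□□□□□□
□□□□□□□□□
step 1: □□□□□□□□□
□□□□□□□□□
□□□□□□□□□
□□□□■□□□□
□□□□v□□□□
□□□□□□□□□
step 2: □□□□□□□□□
□□□□□□□□□
□□□□□□□□□
□□□□■□□□□
□□□<■□□□□
□□□□□□□□□
step 3: □□□□□□□□□
□□□□□□□□□
□□□□□□□□□
□□□^■□□□□
□□□■■□□□□
□□□□□□□□□
step 4: □□□□□□□□□
□□□□□□□□□
□□□□□□□□□
□□□■>□□□□
□□□■■□□□□
□□□□□□□□□
step 5: □□□□□□□□□
□□□□□□□□□
□□□□^□□□□
□□□■□□□□□
□□□■■□□□□
□□□□□□□□□
step 6: □□□□□□□□□
□□□□□□□□□
□□□□■>□□□
□□□■□□□□□
□□□■■□□□□
□□□□□□□□□
step 7: □□□□□□□□□
□□□□□□□□□
□□□□■■□□□
□□□■□v□□□
□□□■■□□□□
□□□□□□□□□
step 8: □□□□□□□□□
□□□□□□□□□
□□□□■■□□□
□□□■<■□□□
□□□■■□□□□
□□□□□□□□□
step 9: □□□□□□□□□
□□□□□□□□□
□□□□^■□□□
□□□■■■□□□
□□□■■□□□□
□□□□□□□□□
step 10: □□□□□□□□□
□□□□□□□□□
□□□<□■□□□
□□□■■■□□□
□□□■■□□□□
□□□□□□□□□
step 11: □□□□□□□□□
□□□^□□□□□
□□□■□■□□□
□□□■■■□□□
□□□■■□□□□
□□□□□□□□□
step 12: □□□□□□□□□
□□□■>□□□□
□□□■□■□□□
□□□■■■□□□
□□□■■□□□□
□□□□□□□□□
step 13: □□□□□□□□□
□□□■■□□□□
□□□■v■□□□
□□□■■■□□□
□□□■■□□□□
□□□□□□□□□
step 14: □□□□□□□□□
□□□■■□□□□
□□□<■■□□□
□□□■■■□□□
□□□■■□□□□
□□□□□□□□□
step 15: □□□□□□□□□
□□□■■□□□□
□□□□■■□□□
□□□v■■□□□
□□□■■□□□□
□□□□□□□□□
step 16: □□□□□□□□□
□□□■■□□□□
□□□□■■□□□
□□□□>■□□□
□□□■■□□□□
□□□□□□□□□
step 17: □□□□□□□□□
□□□■■□□□□
□□□□^■□□□
□□□□□■□□□
□□□■■□□□□
□□□□□□□□□
step 18: □□□□□□□□□
□□□■■□□□□
□□□<□■□□□
□□□□□■□□□
□□□■■□□□□
□□□□□□□□□
step 19: □□□□□□□□□
□□□^■□□□□
□□□■□■□□□
□□□□□■□□□
□□□■■□□□□
□□□□□□□□□
step 20: □□□□□□□□□
□□<□■□□□□
□□□■□■□□□
□□□□□■□□□
□□□■■□□□□
□□□□□□□□□
step 21: □□^□□□□□□
□□■□■□□□□
□□□■□■□□□
□□□□□■□□□
□□□■■□□□□
□□□□□□□□□
step 22: □□■>□□□□□
□□■□■□□□□
□□□■□■□□□
□□□□□■□□□
□□□■■□□□□
□□□□□□□□□
step 23: □□■■□□□□□
□□■v■□□□□
□□□■□■□□□
□□□□□■□□□
□□□■■□□□□
□□□□□□□□□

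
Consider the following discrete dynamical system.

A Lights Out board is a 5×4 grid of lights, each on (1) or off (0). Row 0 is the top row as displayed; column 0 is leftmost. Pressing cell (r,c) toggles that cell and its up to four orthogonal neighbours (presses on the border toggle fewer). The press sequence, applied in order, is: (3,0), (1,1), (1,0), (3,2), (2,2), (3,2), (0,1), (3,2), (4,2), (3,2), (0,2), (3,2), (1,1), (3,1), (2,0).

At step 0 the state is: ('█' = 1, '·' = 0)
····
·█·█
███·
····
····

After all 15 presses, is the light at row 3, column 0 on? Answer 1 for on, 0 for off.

0) ····
·█·█
███·
····
····
1) ····
·█·█
·██·
██··
█···
2) ·█··
█·██
··█·
██··
█···
3) ██··
·███
█·█·
██··
█···
4) ██··
·███
█···
█·██
█·█·
5) ██··
·█·█
████
█··█
█·█·
6) ██··
·█·█
██·█
███·
█···
7) ··█·
···█
██·█
███·
█···
8) ··█·
···█
████
█··█
█·█·
9) ··█·
···█
████
█·██
██·█
10) ··█·
···█
██·█
██··
████
11) ·█·█
··██
██·█
██··
████
12) ·█·█
··██
████
█·██
██·█
13) ···█
██·█
█·██
█·██
██·█
14) ···█
██·█
████
·█·█
█··█
15) ···█
·█·█
··██
██·█
█··█

1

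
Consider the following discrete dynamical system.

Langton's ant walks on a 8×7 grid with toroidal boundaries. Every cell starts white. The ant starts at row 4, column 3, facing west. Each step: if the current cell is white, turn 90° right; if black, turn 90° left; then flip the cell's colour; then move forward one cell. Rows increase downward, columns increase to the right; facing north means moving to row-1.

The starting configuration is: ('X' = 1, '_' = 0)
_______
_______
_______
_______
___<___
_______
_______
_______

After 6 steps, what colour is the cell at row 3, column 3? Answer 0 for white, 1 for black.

k=0  _______
_______
_______
_______
___<___
_______
_______
_______
k=1  _______
_______
_______
___^___
___X___
_______
_______
_______
k=2  _______
_______
_______
___X>__
___X___
_______
_______
_______
k=3  _______
_______
_______
___XX__
___Xv__
_______
_______
_______
k=4  _______
_______
_______
___XX__
___<X__
_______
_______
_______
k=5  _______
_______
_______
___XX__
____X__
___v___
_______
_______
k=6  _______
_______
_______
___XX__
____X__
__<X___
_______
_______

1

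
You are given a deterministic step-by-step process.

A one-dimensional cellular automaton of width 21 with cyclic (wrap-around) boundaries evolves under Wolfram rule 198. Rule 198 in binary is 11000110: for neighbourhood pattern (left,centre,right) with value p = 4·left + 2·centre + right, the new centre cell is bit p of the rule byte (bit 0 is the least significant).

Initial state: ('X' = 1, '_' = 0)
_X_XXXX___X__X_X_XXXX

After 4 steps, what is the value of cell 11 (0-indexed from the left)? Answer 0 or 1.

gen 0: _X_XXXX___X__X_X_XXXX
gen 1: _X__XXX__XX_XX_X__XXX
gen 2: _X_X_XX_X_X__X_X_X_XX
gen 3: _X_X__X_X_X_XX_X_X__X
gen 4: _X_X_XX_X_X__X_X_X_XX

0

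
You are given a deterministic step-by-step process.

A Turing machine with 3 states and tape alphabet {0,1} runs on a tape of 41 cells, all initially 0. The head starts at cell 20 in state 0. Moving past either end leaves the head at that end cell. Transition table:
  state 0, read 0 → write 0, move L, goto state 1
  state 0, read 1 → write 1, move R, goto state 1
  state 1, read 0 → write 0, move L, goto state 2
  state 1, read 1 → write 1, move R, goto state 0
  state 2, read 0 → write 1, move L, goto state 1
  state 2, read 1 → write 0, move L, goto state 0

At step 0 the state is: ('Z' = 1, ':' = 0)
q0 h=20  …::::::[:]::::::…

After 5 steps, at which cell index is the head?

step 0: q0 h=20  …::::::[:]::::::…
step 1: q1 h=19  …::::::[:]::::::…
step 2: q2 h=18  …::::::[:]::::::…
step 3: q1 h=17  …::::::[:]Z:::::…
step 4: q2 h=16  …::::::[:]:Z::::…
step 5: q1 h=15  …::::::[:]Z:Z:::…

15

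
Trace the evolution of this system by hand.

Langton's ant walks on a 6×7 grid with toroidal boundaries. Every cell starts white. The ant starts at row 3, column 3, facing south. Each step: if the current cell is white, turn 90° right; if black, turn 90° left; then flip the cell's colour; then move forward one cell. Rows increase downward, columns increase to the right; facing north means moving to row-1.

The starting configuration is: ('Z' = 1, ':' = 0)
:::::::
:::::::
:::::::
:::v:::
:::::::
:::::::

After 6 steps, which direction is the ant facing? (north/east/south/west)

0) :::::::
:::::::
:::::::
:::v:::
:::::::
:::::::
1) :::::::
:::::::
:::::::
::<Z:::
:::::::
:::::::
2) :::::::
:::::::
::^::::
::ZZ:::
:::::::
:::::::
3) :::::::
:::::::
::Z>:::
::ZZ:::
:::::::
:::::::
4) :::::::
:::::::
::ZZ:::
::Zv:::
:::::::
:::::::
5) :::::::
:::::::
::ZZ:::
::Z:>::
:::::::
:::::::
6) :::::::
:::::::
::ZZ:::
::Z:Z::
::::v::
:::::::

south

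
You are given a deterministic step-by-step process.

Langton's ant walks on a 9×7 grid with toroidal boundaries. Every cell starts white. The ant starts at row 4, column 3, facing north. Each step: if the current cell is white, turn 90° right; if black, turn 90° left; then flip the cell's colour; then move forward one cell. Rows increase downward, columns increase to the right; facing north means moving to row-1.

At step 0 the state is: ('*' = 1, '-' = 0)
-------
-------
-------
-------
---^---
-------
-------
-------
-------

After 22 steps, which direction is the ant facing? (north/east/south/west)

step 0: -------
-------
-------
-------
---^---
-------
-------
-------
-------
step 1: -------
-------
-------
-------
---*>--
-------
-------
-------
-------
step 2: -------
-------
-------
-------
---**--
----v--
-------
-------
-------
step 3: -------
-------
-------
-------
---**--
---<*--
-------
-------
-------
step 4: -------
-------
-------
-------
---^*--
---**--
-------
-------
-------
step 5: -------
-------
-------
-------
--<-*--
---**--
-------
-------
-------
step 6: -------
-------
-------
--^----
--*-*--
---**--
-------
-------
-------
step 7: -------
-------
-------
--*>---
--*-*--
---**--
-------
-------
-------
step 8: -------
-------
-------
--**---
--*v*--
---**--
-------
-------
-------
step 9: -------
-------
-------
--**---
--<**--
---**--
-------
-------
-------
step 10: -------
-------
-------
--**---
---**--
--v**--
-------
-------
-------
step 11: -------
-------
-------
--**---
---**--
-<***--
-------
-------
-------
step 12: -------
-------
-------
--**---
-^-**--
-****--
-------
-------
-------
step 13: -------
-------
-------
--**---
-*>**--
-****--
-------
-------
-------
step 14: -------
-------
-------
--**---
-****--
-*v**--
-------
-------
-------
step 15: -------
-------
-------
--**---
-****--
-*->*--
-------
-------
-------
step 16: -------
-------
-------
--**---
-**^*--
-*--*--
-------
-------
-------
step 17: -------
-------
-------
--**---
-*<-*--
-*--*--
-------
-------
-------
step 18: -------
-------
-------
--**---
-*--*--
-*v-*--
-------
-------
-------
step 19: -------
-------
-------
--**---
-*--*--
-<*-*--
-------
-------
-------
step 20: -------
-------
-------
--**---
-*--*--
--*-*--
-v-----
-------
-------
step 21: -------
-------
-------
--**---
-*--*--
--*-*--
<*-----
-------
-------
step 22: -------
-------
-------
--**---
-*--*--
^-*-*--
**-----
-------
-------

north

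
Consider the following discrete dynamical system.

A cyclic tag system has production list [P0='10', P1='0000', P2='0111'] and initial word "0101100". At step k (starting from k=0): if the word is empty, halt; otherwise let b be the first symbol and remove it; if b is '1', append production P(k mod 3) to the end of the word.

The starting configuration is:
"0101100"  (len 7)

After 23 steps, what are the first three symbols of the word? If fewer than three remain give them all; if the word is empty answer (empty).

[0] "0101100"  (len 7)
[1] "101100"  (len 6)
[2] "011000000"  (len 9)
[3] "11000000"  (len 8)
[4] "100000010"  (len 9)
[5] "000000100000"  (len 12)
[6] "00000100000"  (len 11)
[7] "0000100000"  (len 10)
[8] "000100000"  (len 9)
[9] "00100000"  (len 8)
[10] "0100000"  (len 7)
[11] "100000"  (len 6)
[12] "000000111"  (len 9)
[13] "00000111"  (len 8)
[14] "0000111"  (len 7)
[15] "000111"  (len 6)
[16] "00111"  (len 5)
[17] "0111"  (len 4)
[18] "111"  (len 3)
[19] "1110"  (len 4)
[20] "1100000"  (len 7)
[21] "1000000111"  (len 10)
[22] "00000011110"  (len 11)
[23] "0000011110"  (len 10)

000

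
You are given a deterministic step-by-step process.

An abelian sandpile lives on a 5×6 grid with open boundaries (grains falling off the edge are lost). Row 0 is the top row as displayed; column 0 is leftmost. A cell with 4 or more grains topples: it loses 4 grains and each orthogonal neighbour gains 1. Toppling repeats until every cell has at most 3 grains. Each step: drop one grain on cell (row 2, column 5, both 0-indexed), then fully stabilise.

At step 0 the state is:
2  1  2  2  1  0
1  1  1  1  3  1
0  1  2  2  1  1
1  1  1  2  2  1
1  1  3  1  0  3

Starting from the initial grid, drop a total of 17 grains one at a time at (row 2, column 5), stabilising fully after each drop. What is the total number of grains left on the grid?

0) 2  1  2  2  1  0
1  1  1  1  3  1
0  1  2  2  1  1
1  1  1  2  2  1
1  1  3  1  0  3
1) 2  1  2  2  1  0
1  1  1  1  3  1
0  1  2  2  1  2
1  1  1  2  2  1
1  1  3  1  0  3
2) 2  1  2  2  1  0
1  1  1  1  3  1
0  1  2  2  1  3
1  1  1  2  2  1
1  1  3  1  0  3
3) 2  1  2  2  1  0
1  1  1  1  3  2
0  1  2  2  2  0
1  1  1  2  2  2
1  1  3  1  0  3
4) 2  1  2  2  1  0
1  1  1  1  3  2
0  1  2  2  2  1
1  1  1  2  2  2
1  1  3  1  0  3
5) 2  1  2  2  1  0
1  1  1  1  3  2
0  1  2  2  2  2
1  1  1  2  2  2
1  1  3  1  0  3
6) 2  1  2  2  1  0
1  1  1  1  3  2
0  1  2  2  2  3
1  1  1  2  2  2
1  1  3  1  0  3
7) 2  1  2  2  1  0
1  1  1  1  3  3
0  1  2  2  3  0
1  1  1  2  2  3
1  1  3  1  0  3
8) 2  1  2  2  1  0
1  1  1  1  3  3
0  1  2  2  3  1
1  1  1  2  2  3
1  1  3  1  0  3
9) 2  1  2  2  1  0
1  1  1  1  3  3
0  1  2  2  3  2
1  1  1  2  2  3
1  1  3  1  0  3
10) 2  1  2  2  1  0
1  1  1  1  3  3
0  1  2  2  3  3
1  1  1  2  2  3
1  1  3  1  0  3
11) 2  1  2  2  2  1
1  1  1  2  1  1
0  1  2  3  2  3
1  1  1  3  0  2
1  1  3  1  2  0
12) 2  1  2  2  2  1
1  1  1  2  1  2
0  1  2  3  3  0
1  1  1  3  0  3
1  1  3  1  2  0
13) 2  1  2  2  2  1
1  1  1  2  1  2
0  1  2  3  3  1
1  1  1  3  0  3
1  1  3  1  2  0
14) 2  1  2  2  2  1
1  1  1  2  1  2
0  1  2  3  3  2
1  1  1  3  0  3
1  1  3  1  2  0
15) 2  1  2  2  2  1
1  1  1  2  1  2
0  1  2  3  3  3
1  1  1  3  0  3
1  1  3  1  2  0
16) 2  1  2  2  2  1
1  1  1  3  2  3
0  1  3  1  1  2
1  1  2  0  3  0
1  1  3  2  2  1
17) 2  1  2  2  2  1
1  1  1  3  2  3
0  1  3  1  1  3
1  1  2  0  3  0
1  1  3  2  2  1

47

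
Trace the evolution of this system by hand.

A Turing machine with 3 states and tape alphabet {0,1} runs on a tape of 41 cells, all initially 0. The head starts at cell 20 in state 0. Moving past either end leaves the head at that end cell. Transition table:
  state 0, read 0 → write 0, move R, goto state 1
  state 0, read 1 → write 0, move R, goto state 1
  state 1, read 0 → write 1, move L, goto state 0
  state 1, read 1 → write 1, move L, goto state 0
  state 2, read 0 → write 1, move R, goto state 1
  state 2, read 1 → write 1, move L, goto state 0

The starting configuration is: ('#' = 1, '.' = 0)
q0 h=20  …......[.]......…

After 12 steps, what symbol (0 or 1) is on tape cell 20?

0

step 0: q0 h=20  …......[.]......…
step 1: q1 h=21  …......[.]......…
step 2: q0 h=20  …......[.]#.....…
step 3: q1 h=21  …......[#]......…
step 4: q0 h=20  …......[.]#.....…
step 5: q1 h=21  …......[#]......…
step 6: q0 h=20  …......[.]#.....…
step 7: q1 h=21  …......[#]......…
step 8: q0 h=20  …......[.]#.....…
step 9: q1 h=21  …......[#]......…
step 10: q0 h=20  …......[.]#.....…
step 11: q1 h=21  …......[#]......…
step 12: q0 h=20  …......[.]#.....…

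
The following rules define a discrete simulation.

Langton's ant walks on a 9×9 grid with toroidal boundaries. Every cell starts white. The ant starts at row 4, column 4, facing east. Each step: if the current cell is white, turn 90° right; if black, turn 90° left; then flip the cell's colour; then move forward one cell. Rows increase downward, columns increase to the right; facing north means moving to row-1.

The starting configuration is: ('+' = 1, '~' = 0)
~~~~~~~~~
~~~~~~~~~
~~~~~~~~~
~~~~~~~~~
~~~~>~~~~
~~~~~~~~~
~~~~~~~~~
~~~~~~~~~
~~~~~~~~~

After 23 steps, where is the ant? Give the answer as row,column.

2,3

t=0: ~~~~~~~~~
~~~~~~~~~
~~~~~~~~~
~~~~~~~~~
~~~~>~~~~
~~~~~~~~~
~~~~~~~~~
~~~~~~~~~
~~~~~~~~~
t=1: ~~~~~~~~~
~~~~~~~~~
~~~~~~~~~
~~~~~~~~~
~~~~+~~~~
~~~~v~~~~
~~~~~~~~~
~~~~~~~~~
~~~~~~~~~
t=2: ~~~~~~~~~
~~~~~~~~~
~~~~~~~~~
~~~~~~~~~
~~~~+~~~~
~~~<+~~~~
~~~~~~~~~
~~~~~~~~~
~~~~~~~~~
t=3: ~~~~~~~~~
~~~~~~~~~
~~~~~~~~~
~~~~~~~~~
~~~^+~~~~
~~~++~~~~
~~~~~~~~~
~~~~~~~~~
~~~~~~~~~
t=4: ~~~~~~~~~
~~~~~~~~~
~~~~~~~~~
~~~~~~~~~
~~~+>~~~~
~~~++~~~~
~~~~~~~~~
~~~~~~~~~
~~~~~~~~~
t=5: ~~~~~~~~~
~~~~~~~~~
~~~~~~~~~
~~~~^~~~~
~~~+~~~~~
~~~++~~~~
~~~~~~~~~
~~~~~~~~~
~~~~~~~~~
t=6: ~~~~~~~~~
~~~~~~~~~
~~~~~~~~~
~~~~+>~~~
~~~+~~~~~
~~~++~~~~
~~~~~~~~~
~~~~~~~~~
~~~~~~~~~
t=7: ~~~~~~~~~
~~~~~~~~~
~~~~~~~~~
~~~~++~~~
~~~+~v~~~
~~~++~~~~
~~~~~~~~~
~~~~~~~~~
~~~~~~~~~
t=8: ~~~~~~~~~
~~~~~~~~~
~~~~~~~~~
~~~~++~~~
~~~+<+~~~
~~~++~~~~
~~~~~~~~~
~~~~~~~~~
~~~~~~~~~
t=9: ~~~~~~~~~
~~~~~~~~~
~~~~~~~~~
~~~~^+~~~
~~~+++~~~
~~~++~~~~
~~~~~~~~~
~~~~~~~~~
~~~~~~~~~
t=10: ~~~~~~~~~
~~~~~~~~~
~~~~~~~~~
~~~<~+~~~
~~~+++~~~
~~~++~~~~
~~~~~~~~~
~~~~~~~~~
~~~~~~~~~
t=11: ~~~~~~~~~
~~~~~~~~~
~~~^~~~~~
~~~+~+~~~
~~~+++~~~
~~~++~~~~
~~~~~~~~~
~~~~~~~~~
~~~~~~~~~
t=12: ~~~~~~~~~
~~~~~~~~~
~~~+>~~~~
~~~+~+~~~
~~~+++~~~
~~~++~~~~
~~~~~~~~~
~~~~~~~~~
~~~~~~~~~
t=13: ~~~~~~~~~
~~~~~~~~~
~~~++~~~~
~~~+v+~~~
~~~+++~~~
~~~++~~~~
~~~~~~~~~
~~~~~~~~~
~~~~~~~~~
t=14: ~~~~~~~~~
~~~~~~~~~
~~~++~~~~
~~~<++~~~
~~~+++~~~
~~~++~~~~
~~~~~~~~~
~~~~~~~~~
~~~~~~~~~
t=15: ~~~~~~~~~
~~~~~~~~~
~~~++~~~~
~~~~++~~~
~~~v++~~~
~~~++~~~~
~~~~~~~~~
~~~~~~~~~
~~~~~~~~~
t=16: ~~~~~~~~~
~~~~~~~~~
~~~++~~~~
~~~~++~~~
~~~~>+~~~
~~~++~~~~
~~~~~~~~~
~~~~~~~~~
~~~~~~~~~
t=17: ~~~~~~~~~
~~~~~~~~~
~~~++~~~~
~~~~^+~~~
~~~~~+~~~
~~~++~~~~
~~~~~~~~~
~~~~~~~~~
~~~~~~~~~
t=18: ~~~~~~~~~
~~~~~~~~~
~~~++~~~~
~~~<~+~~~
~~~~~+~~~
~~~++~~~~
~~~~~~~~~
~~~~~~~~~
~~~~~~~~~
t=19: ~~~~~~~~~
~~~~~~~~~
~~~^+~~~~
~~~+~+~~~
~~~~~+~~~
~~~++~~~~
~~~~~~~~~
~~~~~~~~~
~~~~~~~~~
t=20: ~~~~~~~~~
~~~~~~~~~
~~<~+~~~~
~~~+~+~~~
~~~~~+~~~
~~~++~~~~
~~~~~~~~~
~~~~~~~~~
~~~~~~~~~
t=21: ~~~~~~~~~
~~^~~~~~~
~~+~+~~~~
~~~+~+~~~
~~~~~+~~~
~~~++~~~~
~~~~~~~~~
~~~~~~~~~
~~~~~~~~~
t=22: ~~~~~~~~~
~~+>~~~~~
~~+~+~~~~
~~~+~+~~~
~~~~~+~~~
~~~++~~~~
~~~~~~~~~
~~~~~~~~~
~~~~~~~~~
t=23: ~~~~~~~~~
~~++~~~~~
~~+v+~~~~
~~~+~+~~~
~~~~~+~~~
~~~++~~~~
~~~~~~~~~
~~~~~~~~~
~~~~~~~~~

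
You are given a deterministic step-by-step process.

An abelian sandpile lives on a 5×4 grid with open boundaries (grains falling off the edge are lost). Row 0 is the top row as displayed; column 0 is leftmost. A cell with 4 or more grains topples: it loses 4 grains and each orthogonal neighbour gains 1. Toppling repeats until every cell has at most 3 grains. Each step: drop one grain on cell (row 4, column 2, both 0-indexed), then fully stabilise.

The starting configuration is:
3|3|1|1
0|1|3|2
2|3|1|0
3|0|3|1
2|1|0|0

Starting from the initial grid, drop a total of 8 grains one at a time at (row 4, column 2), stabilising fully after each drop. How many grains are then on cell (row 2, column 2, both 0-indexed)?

gen 0: 3|3|1|1
0|1|3|2
2|3|1|0
3|0|3|1
2|1|0|0
gen 1: 3|3|1|1
0|1|3|2
2|3|1|0
3|0|3|1
2|1|1|0
gen 2: 3|3|1|1
0|1|3|2
2|3|1|0
3|0|3|1
2|1|2|0
gen 3: 3|3|1|1
0|1|3|2
2|3|1|0
3|0|3|1
2|1|3|0
gen 4: 3|3|1|1
0|1|3|2
2|3|2|0
3|1|0|2
2|2|1|1
gen 5: 3|3|1|1
0|1|3|2
2|3|2|0
3|1|0|2
2|2|2|1
gen 6: 3|3|1|1
0|1|3|2
2|3|2|0
3|1|0|2
2|2|3|1
gen 7: 3|3|1|1
0|1|3|2
2|3|2|0
3|1|1|2
2|3|0|2
gen 8: 3|3|1|1
0|1|3|2
2|3|2|0
3|1|1|2
2|3|1|2

2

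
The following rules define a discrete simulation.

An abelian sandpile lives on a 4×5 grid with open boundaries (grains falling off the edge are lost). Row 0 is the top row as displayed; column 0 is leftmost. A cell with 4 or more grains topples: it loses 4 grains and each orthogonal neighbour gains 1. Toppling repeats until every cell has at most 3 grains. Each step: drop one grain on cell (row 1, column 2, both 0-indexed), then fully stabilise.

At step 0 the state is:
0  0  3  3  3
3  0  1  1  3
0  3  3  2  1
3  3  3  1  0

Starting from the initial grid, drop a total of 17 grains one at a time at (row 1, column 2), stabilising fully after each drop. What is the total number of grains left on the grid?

33

[0] 0  0  3  3  3
3  0  1  1  3
0  3  3  2  1
3  3  3  1  0
[1] 0  0  3  3  3
3  0  2  1  3
0  3  3  2  1
3  3  3  1  0
[2] 0  0  3  3  3
3  0  3  1  3
0  3  3  2  1
3  3  3  1  0
[3] 0  1  1  2  1
3  2  3  1  1
2  1  3  0  3
0  2  1  3  0
[4] 0  1  2  2  1
3  3  1  2  1
2  2  0  1  3
0  2  2  3  0
[5] 0  1  2  2  1
3  3  2  2  1
2  2  0  1  3
0  2  2  3  0
[6] 0  1  2  2  1
3  3  3  2  1
2  2  0  1  3
0  2  2  3  0
[7] 1  2  3  2  1
0  1  1  3  1
3  3  1  1  3
0  2  2  3  0
[8] 1  2  3  2  1
0  1  2  3  1
3  3  1  1  3
0  2  2  3  0
[9] 1  2  3  2  1
0  1  3  3  1
3  3  1  1  3
0  2  2  3  0
[10] 1  3  1  0  2
0  2  2  1  2
3  3  2  2  3
0  2  2  3  0
[11] 1  3  1  0  2
0  2  3  1  2
3  3  2  2  3
0  2  2  3  0
[12] 1  3  2  0  2
0  3  0  2  2
3  3  3  2  3
0  2  2  3  0
[13] 1  3  2  0  2
0  3  1  2  2
3  3  3  2  3
0  2  2  3  0
[14] 1  3  2  0  2
0  3  2  2  2
3  3  3  2  3
0  2  2  3  0
[15] 1  3  2  0  2
0  3  3  2  2
3  3  3  2  3
0  2  2  3  0
[16] 2  1  0  1  2
2  2  3  3  2
0  2  1  3  3
1  3  3  3  0
[17] 2  2  1  2  3
3  0  3  2  0
1  1  1  3  1
2  1  2  1  2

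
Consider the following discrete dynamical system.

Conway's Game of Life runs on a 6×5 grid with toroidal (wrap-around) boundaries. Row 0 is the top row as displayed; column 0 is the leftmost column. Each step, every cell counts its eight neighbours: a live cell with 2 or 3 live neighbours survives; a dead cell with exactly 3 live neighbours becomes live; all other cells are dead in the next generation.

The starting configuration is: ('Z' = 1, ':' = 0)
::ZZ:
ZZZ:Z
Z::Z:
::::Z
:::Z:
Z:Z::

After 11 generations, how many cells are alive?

gen 0: ::ZZ:
ZZZ:Z
Z::Z:
::::Z
:::Z:
Z:Z::
gen 1: :::::
Z::::
::ZZ:
:::ZZ
:::ZZ
:ZZ:Z
gen 2: ZZ:::
:::::
::ZZ:
:::::
:::::
Z:Z:Z
gen 3: ZZ::Z
:ZZ::
:::::
:::::
:::::
Z:::Z
gen 4: ::ZZZ
:ZZ::
:::::
:::::
:::::
:Z::Z
gen 5: ::::Z
:ZZ::
:::::
:::::
:::::
Z:Z:Z
gen 6: ::Z:Z
:::::
:::::
:::::
:::::
Z::ZZ
gen 7: Z:::Z
:::::
:::::
:::::
::::Z
Z::ZZ
gen 8: Z::Z:
:::::
:::::
:::::
Z::ZZ
:::Z:
gen 9: ::::Z
:::::
:::::
::::Z
:::ZZ
Z:ZZ:
gen 10: :::ZZ
:::::
:::::
:::ZZ
Z:Z::
Z:Z::
gen 11: :::ZZ
:::::
:::::
:::ZZ
Z:Z::
Z:Z::

8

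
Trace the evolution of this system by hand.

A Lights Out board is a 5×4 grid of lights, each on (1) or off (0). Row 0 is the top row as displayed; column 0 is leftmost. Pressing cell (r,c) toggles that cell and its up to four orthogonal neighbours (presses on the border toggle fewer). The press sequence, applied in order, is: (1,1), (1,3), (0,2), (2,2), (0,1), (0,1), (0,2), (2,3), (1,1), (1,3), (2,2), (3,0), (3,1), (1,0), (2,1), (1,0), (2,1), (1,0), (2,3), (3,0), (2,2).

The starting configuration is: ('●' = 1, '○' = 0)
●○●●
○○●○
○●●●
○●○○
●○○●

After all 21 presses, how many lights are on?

10

[0] ●○●●
○○●○
○●●●
○●○○
●○○●
[1] ●●●●
●●○○
○○●●
○●○○
●○○●
[2] ●●●○
●●●●
○○●○
○●○○
●○○●
[3] ●○○●
●●○●
○○●○
○●○○
●○○●
[4] ●○○●
●●●●
○●○●
○●●○
●○○●
[5] ○●●●
●○●●
○●○●
○●●○
●○○●
[6] ●○○●
●●●●
○●○●
○●●○
●○○●
[7] ●●●○
●●○●
○●○●
○●●○
●○○●
[8] ●●●○
●●○○
○●●○
○●●●
●○○●
[9] ●○●○
○○●○
○○●○
○●●●
●○○●
[10] ●○●●
○○○●
○○●●
○●●●
●○○●
[11] ●○●●
○○●●
○●○○
○●○●
●○○●
[12] ●○●●
○○●●
●●○○
●○○●
○○○●
[13] ●○●●
○○●●
●○○○
○●●●
○●○●
[14] ○○●●
●●●●
○○○○
○●●●
○●○●
[15] ○○●●
●○●●
●●●○
○○●●
○●○●
[16] ●○●●
○●●●
○●●○
○○●●
○●○●
[17] ●○●●
○○●●
●○○○
○●●●
○●○●
[18] ○○●●
●●●●
○○○○
○●●●
○●○●
[19] ○○●●
●●●○
○○●●
○●●○
○●○●
[20] ○○●●
●●●○
●○●●
●○●○
●●○●
[21] ○○●●
●●○○
●●○○
●○○○
●●○●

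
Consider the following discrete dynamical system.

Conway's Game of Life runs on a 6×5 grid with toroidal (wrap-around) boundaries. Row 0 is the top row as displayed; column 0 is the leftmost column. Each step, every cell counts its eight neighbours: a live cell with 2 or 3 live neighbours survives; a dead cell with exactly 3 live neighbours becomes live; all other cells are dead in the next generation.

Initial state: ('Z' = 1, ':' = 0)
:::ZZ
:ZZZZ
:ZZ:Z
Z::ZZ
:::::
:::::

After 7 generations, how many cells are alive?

2

t=0: :::ZZ
:ZZZZ
:ZZ:Z
Z::ZZ
:::::
:::::
t=1: Z:::Z
:Z:::
:::::
ZZZZZ
::::Z
:::::
t=2: Z::::
Z::::
:::ZZ
ZZZZZ
:ZZ:Z
Z:::Z
t=3: ZZ:::
Z::::
:::::
:::::
:::::
:::ZZ
t=4: ZZ:::
ZZ:::
:::::
:::::
:::::
Z:::Z
t=5: :::::
ZZ:::
:::::
:::::
:::::
ZZ::Z
t=6: ::::Z
:::::
:::::
:::::
Z::::
Z::::
t=7: :::::
:::::
:::::
:::::
:::::
Z:::Z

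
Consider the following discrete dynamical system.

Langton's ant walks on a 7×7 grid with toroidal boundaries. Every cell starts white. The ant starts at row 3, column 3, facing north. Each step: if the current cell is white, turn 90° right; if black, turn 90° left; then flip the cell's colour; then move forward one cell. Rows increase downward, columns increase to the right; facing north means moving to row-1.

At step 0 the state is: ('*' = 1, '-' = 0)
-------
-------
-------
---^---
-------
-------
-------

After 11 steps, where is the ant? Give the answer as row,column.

k=0  -------
-------
-------
---^---
-------
-------
-------
k=1  -------
-------
-------
---*>--
-------
-------
-------
k=2  -------
-------
-------
---**--
----v--
-------
-------
k=3  -------
-------
-------
---**--
---<*--
-------
-------
k=4  -------
-------
-------
---^*--
---**--
-------
-------
k=5  -------
-------
-------
--<-*--
---**--
-------
-------
k=6  -------
-------
--^----
--*-*--
---**--
-------
-------
k=7  -------
-------
--*>---
--*-*--
---**--
-------
-------
k=8  -------
-------
--**---
--*v*--
---**--
-------
-------
k=9  -------
-------
--**---
--<**--
---**--
-------
-------
k=10  -------
-------
--**---
---**--
--v**--
-------
-------
k=11  -------
-------
--**---
---**--
-<***--
-------
-------

4,1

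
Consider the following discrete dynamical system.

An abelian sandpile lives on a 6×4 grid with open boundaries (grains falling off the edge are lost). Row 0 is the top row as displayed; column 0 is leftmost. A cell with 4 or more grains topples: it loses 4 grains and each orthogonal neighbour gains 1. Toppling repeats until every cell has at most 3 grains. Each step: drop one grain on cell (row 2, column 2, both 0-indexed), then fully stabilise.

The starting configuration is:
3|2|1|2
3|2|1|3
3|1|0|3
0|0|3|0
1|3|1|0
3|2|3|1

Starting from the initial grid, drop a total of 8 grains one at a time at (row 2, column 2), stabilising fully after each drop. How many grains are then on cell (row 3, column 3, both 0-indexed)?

2

0) 3|2|1|2
3|2|1|3
3|1|0|3
0|0|3|0
1|3|1|0
3|2|3|1
1) 3|2|1|2
3|2|1|3
3|1|1|3
0|0|3|0
1|3|1|0
3|2|3|1
2) 3|2|1|2
3|2|1|3
3|1|2|3
0|0|3|0
1|3|1|0
3|2|3|1
3) 3|2|1|2
3|2|1|3
3|1|3|3
0|0|3|0
1|3|1|0
3|2|3|1
4) 3|2|1|3
3|2|3|0
3|2|2|1
0|1|0|2
1|3|2|0
3|2|3|1
5) 3|2|1|3
3|2|3|0
3|2|3|1
0|1|0|2
1|3|2|0
3|2|3|1
6) 3|2|2|3
3|3|0|1
3|3|1|2
0|1|1|2
1|3|2|0
3|2|3|1
7) 3|2|2|3
3|3|0|1
3|3|2|2
0|1|1|2
1|3|2|0
3|2|3|1
8) 3|2|2|3
3|3|0|1
3|3|3|2
0|1|1|2
1|3|2|0
3|2|3|1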